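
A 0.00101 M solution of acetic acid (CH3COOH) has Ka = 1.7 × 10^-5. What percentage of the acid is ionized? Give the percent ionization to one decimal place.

CH3COOH ⇌ CH3COO- + H+; let x = [H+] at equilibrium.
Ka = x²/(C₀ − x); solving the quadratic gives x = 1.23 × 10^-4 M.
Fraction ionized = 1.23 × 10^-4 / 0.00101 = 0.1218 → 12.2%

12.2%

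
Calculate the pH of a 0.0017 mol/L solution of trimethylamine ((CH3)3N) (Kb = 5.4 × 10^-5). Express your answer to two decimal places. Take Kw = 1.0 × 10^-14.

(CH3)3N + H2O ⇌ (CH3)3NH+ + OH-
Kb = [OH-]²/(0.0017 − [OH-]) = 5.4 × 10^-5
Here C₀/Kb ≈ 31.5, so the small-[OH-] approximation fails. Use the quadratic:
[OH-] = (−Kb + √(Kb² + 4·Kb·C₀))/2 = 2.77 × 10^-4 M
pOH = 3.56, so pH = 14.00 − pOH = 10.44

pH = 10.44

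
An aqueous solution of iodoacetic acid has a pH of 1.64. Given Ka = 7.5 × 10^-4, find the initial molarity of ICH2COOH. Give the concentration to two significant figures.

[H+] = 10^(-1.64) = 2.29 × 10^-2 M = x
Ka = x²/(C₀ − x) ⇒ C₀ = x + x²/Ka
C₀ = 2.29 × 10^-2 + (2.29 × 10^-2)²/(7.5 × 10^-4) = 7.22 × 10^-1 M

C₀ = 7.2 × 10^-1 M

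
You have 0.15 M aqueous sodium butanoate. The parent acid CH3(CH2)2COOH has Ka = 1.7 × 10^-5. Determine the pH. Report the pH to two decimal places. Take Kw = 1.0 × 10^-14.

pH = 8.97

CH3(CH2)2COO- is the conjugate base of the weak acid CH3(CH2)2COOH.
Kb = Kw/Ka = 1.0×10^-14 / 1.7 × 10^-5 = 5.88 × 10^-10
Kb = [OH-]²/(0.15 − [OH-]) = 5.88 × 10^-10
Assume [OH-] ≪ 0.15: [OH-] ≈ √(5.88 × 10^-10 × 0.15) = 9.39 × 10^-6 M
pOH = 5.03, so pH = 14.00 − pOH = 8.97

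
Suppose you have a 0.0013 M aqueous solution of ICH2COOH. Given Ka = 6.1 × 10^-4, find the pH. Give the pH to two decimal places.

pH = 3.20

ICH2COOH ⇌ ICH2COO- + H+
From the ICE table, Ka = [H+]²/(0.0013 − [H+]) = 6.1 × 10^-4.
Here C₀/Ka ≈ 2.13, so the small-[H+] approximation fails. Use the quadratic:
[H+] = [−0.00061 + √(0.00061² + 3.17e-06)]/2 = 6.36 × 10^-4 M
pH = −log[H+] = −log(6.36 × 10^-4) = 3.20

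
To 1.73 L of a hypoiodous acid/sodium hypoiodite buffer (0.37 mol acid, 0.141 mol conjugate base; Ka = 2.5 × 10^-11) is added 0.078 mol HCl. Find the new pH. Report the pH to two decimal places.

pH = 9.75

After neutralization: n(HOI) = 0.448 mol, n(OI-) = 0.063 mol.
pKa = −log(2.5 × 10^-11) = 10.602
pH = pKa + log(n_OI-/n_HOI) = 10.602 + log(0.063/0.448) = 10.602 + (-0.852)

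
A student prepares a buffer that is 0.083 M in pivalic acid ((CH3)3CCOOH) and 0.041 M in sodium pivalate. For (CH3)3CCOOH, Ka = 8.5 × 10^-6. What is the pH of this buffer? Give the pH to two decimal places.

pKa = −log(8.5 × 10^-6) = 5.071
pH = pKa + log([A⁻]/[HA]) = 5.071 + log(0.041/0.083)
pH = 5.071 + (-0.306) = 4.76

pH = 4.76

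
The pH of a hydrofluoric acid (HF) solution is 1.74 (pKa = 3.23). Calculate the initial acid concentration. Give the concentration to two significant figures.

C₀ = 5.8 × 10^-1 M

[H+] = 10^(-1.74) = 1.82 × 10^-2 M = x
Ka = 10^(−3.23) = 5.89 × 10^-4
Ka = x²/(C₀ − x) ⇒ C₀ = x + x²/Ka
C₀ = 1.82 × 10^-2 + (1.82 × 10^-2)²/(5.89 × 10^-4) = 5.81 × 10^-1 M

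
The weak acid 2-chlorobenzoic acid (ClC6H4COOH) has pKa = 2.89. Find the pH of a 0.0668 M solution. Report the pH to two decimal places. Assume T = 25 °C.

ClC6H4COOH ⇌ ClC6H4COO- + H+
Ka = 10^(−2.89) = 1.29 × 10^-3
Ka = x²/(0.0668 − x) = 1.29 × 10^-3
x is not negligible relative to C₀; solve x² + 0.00129·x − 8.62e-05 = 0.
x = [−0.00129 + √(0.00129² + 0.000345)]/2 = 8.66 × 10^-3 M
pH = −log(8.66 × 10^-3) = 2.06

pH = 2.06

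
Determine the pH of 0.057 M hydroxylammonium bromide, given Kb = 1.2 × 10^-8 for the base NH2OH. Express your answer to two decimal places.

pH = 3.66

NH3OH+ is the conjugate acid of the weak base NH2OH.
Ka = Kw/Kb = 1.0×10^-14 / 1.2 × 10^-8 = 8.33 × 10^-7
From the ICE table, Ka = x²/(0.057 − x) = 8.33 × 10^-7.
Since Ka ≪ C₀, x ≈ √(Ka·C₀) = 2.18 × 10^-4 M.
(x/C₀ = 0.38% < 5%, so the approximation holds.)
pH = −log[H+] = −log(2.18 × 10^-4) = 3.66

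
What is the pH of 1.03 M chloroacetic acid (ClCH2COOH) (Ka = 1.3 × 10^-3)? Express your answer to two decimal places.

pH = 1.44

ClCH2COOH ⇌ ClCH2COO- + H+
From the ICE table, Ka = x²/(1.03 − x) = 1.3 × 10^-3.
Neglecting x in the denominator: x = √(1.3 × 10^-3 × 1.03) = 3.66 × 10^-2 M
pH = −log(3.66 × 10^-2) = 1.44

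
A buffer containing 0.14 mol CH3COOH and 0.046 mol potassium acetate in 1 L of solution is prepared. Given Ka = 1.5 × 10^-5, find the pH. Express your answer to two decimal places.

pKa = −log(1.5 × 10^-5) = 4.824
Using pH = pKa + log([base]/[acid]) with [base]/[acid] = 0.046/0.14:
pH = 4.824 + (-0.483) = 4.34

pH = 4.34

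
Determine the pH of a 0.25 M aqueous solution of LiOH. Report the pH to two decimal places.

pH = 13.40

LiOH is a strong base; [OH-] = 0.25 M.
pOH = -log(0.25) = 0.60
pH = 14.00 - 0.60 = 13.40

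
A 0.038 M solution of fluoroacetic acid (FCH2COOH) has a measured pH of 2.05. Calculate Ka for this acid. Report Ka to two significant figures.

[H+] = 10^(-2.05) = 8.91 × 10^-3 M
At equilibrium [HA] = 0.038 − 8.91 × 10^-3 = 2.91 × 10^-2 M
Ka = [H+][A-]/[HA] = (8.91 × 10^-3)² / 2.91 × 10^-2 = 2.7 × 10^-3

Ka = 2.7 × 10^-3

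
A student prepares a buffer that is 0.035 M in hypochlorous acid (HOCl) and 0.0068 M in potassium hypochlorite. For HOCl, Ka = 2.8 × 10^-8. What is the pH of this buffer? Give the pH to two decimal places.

pH = 6.84

pKa = −log(2.8 × 10^-8) = 7.553
pH = pKa + log([A⁻]/[HA]) = 7.553 + log(0.0068/0.035)
pH = 7.553 + (-0.712) = 6.84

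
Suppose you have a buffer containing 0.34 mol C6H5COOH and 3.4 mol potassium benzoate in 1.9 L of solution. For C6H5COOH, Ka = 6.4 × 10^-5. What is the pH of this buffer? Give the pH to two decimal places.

pKa = −log(6.4 × 10^-5) = 4.194
Using pH = pKa + log([base]/[acid]) with [base]/[acid] = 3.4/0.34:
pH = 4.194 + (+1.000) = 5.19

pH = 5.19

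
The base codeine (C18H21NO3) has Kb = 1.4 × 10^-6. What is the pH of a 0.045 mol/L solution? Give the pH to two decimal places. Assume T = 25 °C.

C18H21NO3 + H2O ⇌ C18H22NO3+ + OH-
From the ICE table, Kb = [OH-]²/(0.045 − [OH-]) = 1.4 × 10^-6.
Neglecting [OH-] in the denominator: [OH-] = √(1.4 × 10^-6 × 0.045) = 2.51 × 10^-4 M
pOH = −log(2.51 × 10^-4) = 3.60; pH = 14.00 − 3.60 = 10.40

pH = 10.40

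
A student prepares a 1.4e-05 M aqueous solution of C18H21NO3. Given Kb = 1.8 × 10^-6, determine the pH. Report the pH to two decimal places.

C18H21NO3 + H2O ⇌ C18H22NO3+ + OH-
Kb = [OH-]²/(1.4e-05 − [OH-]) = 1.8 × 10^-6
Here C₀/Kb ≈ 7.78, so the small-[OH-] approximation fails. Use the quadratic:
[OH-] = [−1.8e-06 + √(1.8e-06² + 1.01e-10)]/2 = 4.20 × 10^-6 M
pOH = −log(4.20 × 10^-6) = 5.38; pH = 14.00 − 5.38 = 8.62

pH = 8.62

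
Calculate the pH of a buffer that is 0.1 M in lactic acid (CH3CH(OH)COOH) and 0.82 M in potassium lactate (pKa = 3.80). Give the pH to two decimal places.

pH = 4.71

Using pH = pKa + log([base]/[acid]) with [base]/[acid] = 0.82/0.1:
pH = 3.80 + (+0.914) = 4.71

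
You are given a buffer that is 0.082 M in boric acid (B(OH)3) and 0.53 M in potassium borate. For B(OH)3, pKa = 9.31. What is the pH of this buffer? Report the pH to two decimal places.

pH = 10.12

pH = pKa + log([A⁻]/[HA]) = 9.31 + log(0.53/0.082)
pH = 9.31 + (+0.810) = 10.12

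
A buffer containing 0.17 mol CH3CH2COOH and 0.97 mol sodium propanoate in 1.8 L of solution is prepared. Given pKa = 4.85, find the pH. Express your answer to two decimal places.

Using pH = pKa + log([base]/[acid]) with [base]/[acid] = 0.97/0.17:
pH = 4.85 + (+0.756) = 5.61

pH = 5.61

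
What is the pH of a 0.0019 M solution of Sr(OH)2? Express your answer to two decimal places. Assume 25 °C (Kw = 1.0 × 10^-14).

Sr(OH)2 is a strong base (each formula unit releases 2 OH-); [OH-] = 0.0038 M.
pOH = -log(0.0038) = 2.42
pH = 14.00 - 2.42 = 11.58

pH = 11.58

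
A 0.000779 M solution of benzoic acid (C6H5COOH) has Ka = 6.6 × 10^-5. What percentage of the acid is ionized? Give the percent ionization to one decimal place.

25.2%

C6H5COOH ⇌ C6H5COO- + H+; let x = [H+] at equilibrium.
Solve x² + 6.6e-05x − 5.14e-08 = 0 → x = 1.96 × 10^-4 M
Fraction ionized = 1.96 × 10^-4 / 0.000779 = 0.2516 → 25.2%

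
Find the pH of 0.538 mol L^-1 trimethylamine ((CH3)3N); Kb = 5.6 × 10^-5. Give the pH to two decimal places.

(CH3)3N + H2O ⇌ (CH3)3NH+ + OH-
From the ICE table, Kb = [OH-]²/(0.538 − [OH-]) = 5.6 × 10^-5.
Assume [OH-] ≪ 0.538: [OH-] ≈ √(5.6 × 10^-5 × 0.538) = 5.49 × 10^-3 M
([OH-]/C₀ = 1% < 5%, so the approximation holds.)
pOH = 2.26, so pH = 14.00 − pOH = 11.74

pH = 11.74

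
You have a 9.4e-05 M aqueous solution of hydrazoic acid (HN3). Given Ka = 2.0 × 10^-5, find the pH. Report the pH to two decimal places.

pH = 4.46

HN3 ⇌ N3- + H+
Let x = [H+] at equilibrium. Ka = x²/(9.4e-05 − x).
x is not negligible relative to C₀; solve x² + 2e-05·x − 1.88e-09 = 0.
x = [−2e-05 + √(2e-05² + 7.52e-09)]/2 = 3.45 × 10^-5 M
pH = −log(3.45 × 10^-5) = 4.46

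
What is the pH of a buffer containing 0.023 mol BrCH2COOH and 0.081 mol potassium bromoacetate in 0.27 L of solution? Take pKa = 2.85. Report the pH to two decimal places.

pH = 3.40

Henderson–Hasselbalch: pH = pKa + log([BrCH2COO-]/[BrCH2COOH]) = 2.85 + log(0.081/0.023)
pH = 2.85 + (+0.547) = 3.40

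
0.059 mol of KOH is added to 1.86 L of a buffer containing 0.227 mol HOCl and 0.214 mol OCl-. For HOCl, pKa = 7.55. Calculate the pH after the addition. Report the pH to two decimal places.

pH = 7.76

After neutralization: n(HOCl) = 0.168 mol, n(OCl-) = 0.273 mol.
Henderson–Hasselbalch with mole ratio 0.273/0.168: pH = 7.55 + (+0.211)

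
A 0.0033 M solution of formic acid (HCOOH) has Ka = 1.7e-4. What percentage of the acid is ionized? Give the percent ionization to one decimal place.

HCOOH ⇌ HCOO- + H+; let x = [H+] at equilibrium.
Ka = x²/(C₀ − x); solving the quadratic gives x = 6.69 × 10^-4 M.
% ionization = x/C₀ × 100% = 6.69 × 10^-4/0.0033 × 100% = 20.3%

20.3%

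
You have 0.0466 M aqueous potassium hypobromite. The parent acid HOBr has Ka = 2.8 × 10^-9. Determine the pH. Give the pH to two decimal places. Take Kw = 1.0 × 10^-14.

pH = 10.61

OBr- is the conjugate base of the weak acid HOBr.
Kb = Kw/Ka = 1.0×10^-14 / 2.8 × 10^-9 = 3.57 × 10^-6
From the ICE table, Kb = x²/(0.0466 − x) = 3.57 × 10^-6.
Neglecting x in the denominator: x = √(3.57 × 10^-6 × 0.0466) = 4.08 × 10^-4 M
Check: 0.88% ionized — well under 5%, approximation valid.
pOH = 3.39, so pH = 14.00 − pOH = 10.61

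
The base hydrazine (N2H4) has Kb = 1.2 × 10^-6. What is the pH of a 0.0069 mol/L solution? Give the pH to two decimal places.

N2H4 + H2O ⇌ N2H5+ + OH-
From the ICE table, Kb = [OH-]²/(0.0069 − [OH-]) = 1.2 × 10^-6.
Since Kb ≪ C₀, [OH-] ≈ √(Kb·C₀) = 9.10 × 10^-5 M.
pOH = −log(9.10 × 10^-5) = 4.04; pH = 14.00 − 4.04 = 9.96

pH = 9.96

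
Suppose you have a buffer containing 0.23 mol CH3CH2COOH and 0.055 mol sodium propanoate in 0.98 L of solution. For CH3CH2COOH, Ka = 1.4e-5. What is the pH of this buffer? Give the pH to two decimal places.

pH = 4.23

pKa = −log(1.4 × 10^-5) = 4.854
Henderson–Hasselbalch: pH = pKa + log([CH3CH2COO-]/[CH3CH2COOH]) = 4.854 + log(0.055/0.23)
pH = 4.854 + (-0.621) = 4.23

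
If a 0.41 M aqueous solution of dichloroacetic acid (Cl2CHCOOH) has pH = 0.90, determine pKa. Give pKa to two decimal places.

pKa = 1.25

[H+] = 10^(-0.90) = 1.26 × 10^-1 M
At equilibrium [HA] = 0.41 − 1.26 × 10^-1 = 2.84 × 10^-1 M
Ka = [H+][A-]/[HA] = (1.26 × 10^-1)² / 2.84 × 10^-1 = 5.59 × 10^-2
pKa = -log(5.59 × 10^-2) = 1.25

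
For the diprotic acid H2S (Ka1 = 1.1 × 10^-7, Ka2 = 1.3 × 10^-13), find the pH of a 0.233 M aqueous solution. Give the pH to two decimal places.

pH = 3.80

Since Ka1 ≫ Ka2, the first ionization dominates [H+].
Ka1 = x²/(0.233 − x) = 1.1 × 10^-7
x ≈ √(1.1 × 10^-7 × 0.233) = 1.60 × 10^-4 M
pH = −log(1.60 × 10^-4) = 3.80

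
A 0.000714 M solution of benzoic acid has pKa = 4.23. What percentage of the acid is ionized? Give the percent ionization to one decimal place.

C6H5COOH ⇌ C6H5COO- + H+; let x = [H+] at equilibrium.
Ka = 10^(−4.23) = 5.89 × 10^-5
Solve x² + 5.89e-05x − 4.21e-08 = 0 → x = 1.78 × 10^-4 M
Fraction ionized = 1.78 × 10^-4 / 0.000714 = 0.2493 → 24.9%

24.9%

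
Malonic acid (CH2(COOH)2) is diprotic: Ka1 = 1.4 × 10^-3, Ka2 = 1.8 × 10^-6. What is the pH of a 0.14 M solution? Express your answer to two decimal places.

Since Ka1 ≫ Ka2, the first ionization dominates [H+].
Ka1 = x²/(0.14 − x) = 1.4 × 10^-3
Solving the quadratic: x = (−Ka1 + √(Ka1² + 4·Ka1·C₀))/2 = 1.33 × 10^-2 M
pH = −log(1.33 × 10^-2) = 1.88

pH = 1.88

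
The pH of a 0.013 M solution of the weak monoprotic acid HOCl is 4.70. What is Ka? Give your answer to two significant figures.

[H+] = 10^(-4.70) = 2.00 × 10^-5 M
At equilibrium [HA] = 0.013 − 2.00 × 10^-5 = 1.30 × 10^-2 M
Ka = [H+][A-]/[HA] = (2.00 × 10^-5)² / 1.30 × 10^-2 = 3.1 × 10^-8

Ka = 3.1 × 10^-8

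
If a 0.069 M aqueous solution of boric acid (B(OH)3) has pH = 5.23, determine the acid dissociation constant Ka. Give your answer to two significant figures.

Ka = 5.0 × 10^-10

[H+] = 10^(-5.23) = 5.89 × 10^-6 M
At equilibrium [HA] = 0.069 − 5.89 × 10^-6 = 6.90 × 10^-2 M
Ka = [H+][A-]/[HA] = (5.89 × 10^-6)² / 6.90 × 10^-2 = 5.0 × 10^-10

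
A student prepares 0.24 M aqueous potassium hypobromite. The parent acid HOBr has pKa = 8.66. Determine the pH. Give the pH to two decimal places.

pH = 11.02

OBr- is the conjugate base of the weak acid HOBr.
Ka = 10^(−8.66) = 2.19 × 10^-9
Kb = Kw/Ka = 1.0×10^-14 / 2.19 × 10^-9 = 4.57 × 10^-6
Kb = x²/(0.24 − x) = 4.57 × 10^-6
Assume x ≪ 0.24: x ≈ √(4.57 × 10^-6 × 0.24) = 1.05 × 10^-3 M
pOH = 2.98, so pH = 14.00 − pOH = 11.02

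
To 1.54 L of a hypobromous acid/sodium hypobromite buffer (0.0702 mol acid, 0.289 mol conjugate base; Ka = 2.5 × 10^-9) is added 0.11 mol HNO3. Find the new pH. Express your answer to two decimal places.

After neutralization: n(HOBr) = 0.18 mol, n(OBr-) = 0.179 mol.
pKa = −log(2.5 × 10^-9) = 8.602
Henderson–Hasselbalch with mole ratio 0.179/0.18: pH = 8.602 + (-0.002)

pH = 8.60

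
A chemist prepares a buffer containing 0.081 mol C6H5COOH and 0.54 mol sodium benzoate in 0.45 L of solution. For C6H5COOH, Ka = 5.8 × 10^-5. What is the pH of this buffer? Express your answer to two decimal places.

pKa = −log(5.8 × 10^-5) = 4.237
Henderson–Hasselbalch: pH = pKa + log([C6H5COO-]/[C6H5COOH]) = 4.237 + log(0.54/0.081)
pH = 4.237 + (+0.824) = 5.06

pH = 5.06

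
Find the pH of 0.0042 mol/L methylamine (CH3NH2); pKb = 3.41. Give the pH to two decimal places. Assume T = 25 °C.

pH = 11.04

CH3NH2 + H2O ⇌ CH3NH3+ + OH-
Kb = 10^(−3.41) = 3.89 × 10^-4
Kb = x²/(0.0042 − x) = 3.89 × 10^-4
The 5% rule fails; solving x² + Kb·x − Kb·C₀ = 0 exactly:
x = [−0.000389 + √(0.000389² + 6.54e-06)]/2 = 1.10 × 10^-3 M
pOH = 2.96, so pH = 14.00 − pOH = 11.04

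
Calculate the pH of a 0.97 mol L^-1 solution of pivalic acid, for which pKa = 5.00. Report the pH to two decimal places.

(CH3)3CCOOH ⇌ (CH3)3CCOO- + H+
Ka = 10^(−5.00) = 1.00 × 10^-5
Ka = x²/(0.97 − x) = 1.00 × 10^-5
Since Ka ≪ C₀, x ≈ √(Ka·C₀) = 3.11 × 10^-3 M.
Check: 0.32% ionized — well under 5%, approximation valid.
pH = −log(3.11 × 10^-3) = 2.51

pH = 2.51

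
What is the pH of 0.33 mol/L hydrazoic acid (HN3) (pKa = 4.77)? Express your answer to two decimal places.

HN3 ⇌ N3- + H+
Ka = 10^(−4.77) = 1.70 × 10^-5
Let x = [H+] at equilibrium. Ka = x²/(0.33 − x).
Since Ka ≪ C₀, x ≈ √(Ka·C₀) = 2.37 × 10^-3 M.
pH = −log[H+] = −log(2.37 × 10^-3) = 2.63

pH = 2.63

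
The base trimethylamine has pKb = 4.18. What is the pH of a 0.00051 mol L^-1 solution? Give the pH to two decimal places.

(CH3)3N + H2O ⇌ (CH3)3NH+ + OH-
Kb = 10^(−4.18) = 6.61 × 10^-5
From the ICE table, Kb = [OH-]²/(0.00051 − [OH-]) = 6.61 × 10^-5.
[OH-] is not negligible relative to C₀; solve [OH-]² + 6.61e-05·[OH-] − 3.37e-08 = 0.
[OH-] = [−6.61e-05 + √(6.61e-05² + 1.35e-07)]/2 = 1.54 × 10^-4 M
pOH = −log(1.54 × 10^-4) = 3.81; pH = 14.00 − 3.81 = 10.19

pH = 10.19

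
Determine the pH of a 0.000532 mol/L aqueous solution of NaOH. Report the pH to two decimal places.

NaOH is a strong base; [OH-] = 0.000532 M.
pOH = -log(0.000532) = 3.27
pH = 14.00 - 3.27 = 10.73

pH = 10.73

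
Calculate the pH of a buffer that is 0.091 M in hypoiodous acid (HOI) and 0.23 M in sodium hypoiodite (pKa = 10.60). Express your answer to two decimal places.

pH = 11.00

Henderson–Hasselbalch: pH = pKa + log([OI-]/[HOI]) = 10.60 + log(0.23/0.091)
pH = 10.60 + (+0.403) = 11.00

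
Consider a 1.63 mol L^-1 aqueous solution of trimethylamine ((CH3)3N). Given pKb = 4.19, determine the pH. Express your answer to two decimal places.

pH = 12.01

(CH3)3N + H2O ⇌ (CH3)3NH+ + OH-
Kb = 10^(−4.19) = 6.46 × 10^-5
From the ICE table, Kb = x²/(1.63 − x) = 6.46 × 10^-5.
Assume x ≪ 1.63: x ≈ √(6.46 × 10^-5 × 1.63) = 1.03 × 10^-2 M
pOH = 1.99, so pH = 14.00 − pOH = 12.01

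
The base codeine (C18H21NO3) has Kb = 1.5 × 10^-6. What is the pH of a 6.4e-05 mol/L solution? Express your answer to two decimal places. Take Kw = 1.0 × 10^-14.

pH = 8.96

C18H21NO3 + H2O ⇌ C18H22NO3+ + OH-
From the ICE table, Kb = [OH-]²/(6.4e-05 − [OH-]) = 1.5 × 10^-6.
[OH-] is not negligible relative to C₀; solve [OH-]² + 1.5e-06·[OH-] − 9.6e-11 = 0.
[OH-] = [−1.5e-06 + √(1.5e-06² + 3.84e-10)]/2 = 9.08 × 10^-6 M
pOH = −log(9.08 × 10^-6) = 5.04; pH = 14.00 − 5.04 = 8.96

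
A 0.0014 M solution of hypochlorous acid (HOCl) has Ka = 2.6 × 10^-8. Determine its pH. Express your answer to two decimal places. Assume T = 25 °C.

HOCl ⇌ OCl- + H+
From the ICE table, Ka = x²/(0.0014 − x) = 2.6 × 10^-8.
Neglecting x in the denominator: x = √(2.6 × 10^-8 × 0.0014) = 6.03 × 10^-6 M
Check: 0.43% ionized — well under 5%, approximation valid.
pH = −log(6.03 × 10^-6) = 5.22

pH = 5.22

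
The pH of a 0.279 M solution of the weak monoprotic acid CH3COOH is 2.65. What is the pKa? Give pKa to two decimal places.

[H+] = 10^(-2.65) = 2.24 × 10^-3 M
At equilibrium [HA] = 0.279 − 2.24 × 10^-3 = 2.77 × 10^-1 M
Ka = [H+][A-]/[HA] = (2.24 × 10^-3)² / 2.77 × 10^-1 = 1.81 × 10^-5
pKa = -log(1.81 × 10^-5) = 4.74

pKa = 4.74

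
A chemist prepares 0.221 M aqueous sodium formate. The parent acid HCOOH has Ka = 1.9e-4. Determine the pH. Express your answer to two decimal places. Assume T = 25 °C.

HCOO- is the conjugate base of the weak acid HCOOH.
Kb = Kw/Ka = 1.0×10^-14 / 1.9 × 10^-4 = 5.26 × 10^-11
Let x = [OH-] at equilibrium. Kb = x²/(0.221 − x).
Since Kb ≪ C₀, x ≈ √(Kb·C₀) = 3.41 × 10^-6 M.
Check: 0.0015% ionized — well under 5%, approximation valid.
pOH = −log(3.41 × 10^-6) = 5.47; pH = 14.00 − 5.47 = 8.53

pH = 8.53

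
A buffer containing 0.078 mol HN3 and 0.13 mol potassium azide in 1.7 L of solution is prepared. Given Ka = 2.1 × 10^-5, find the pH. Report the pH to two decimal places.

pH = 4.90

pKa = −log(2.1 × 10^-5) = 4.678
Henderson–Hasselbalch: pH = pKa + log([N3-]/[HN3]) = 4.678 + log(0.13/0.078)
pH = 4.678 + (+0.222) = 4.90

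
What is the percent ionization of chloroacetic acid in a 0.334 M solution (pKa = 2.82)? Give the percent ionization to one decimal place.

6.5%

ClCH2COOH ⇌ ClCH2COO- + H+; let x = [H+] at equilibrium.
Ka = 10^(−2.82) = 1.51 × 10^-3
Ka = x²/(C₀ − x); solving the quadratic gives x = 2.17 × 10^-2 M.
Fraction ionized = 2.17 × 10^-2 / 0.334 = 0.0650 → 6.5%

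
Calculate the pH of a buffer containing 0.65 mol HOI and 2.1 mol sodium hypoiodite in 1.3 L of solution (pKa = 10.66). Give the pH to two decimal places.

pH = 11.17

Henderson–Hasselbalch: pH = pKa + log([OI-]/[HOI]) = 10.66 + log(2.1/0.65)
pH = 10.66 + (+0.509) = 11.17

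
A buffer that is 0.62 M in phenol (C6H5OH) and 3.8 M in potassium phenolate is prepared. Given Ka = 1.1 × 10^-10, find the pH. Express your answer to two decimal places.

pH = 10.75

pKa = −log(1.1 × 10^-10) = 9.959
Henderson–Hasselbalch: pH = pKa + log([C6H5O-]/[C6H5OH]) = 9.959 + log(3.8/0.62)
pH = 9.959 + (+0.787) = 10.75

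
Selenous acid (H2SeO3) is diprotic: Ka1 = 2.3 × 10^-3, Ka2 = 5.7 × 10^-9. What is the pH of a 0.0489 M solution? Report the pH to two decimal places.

pH = 2.02

Ka1 ≫ Ka2, so treat the first dissociation as the only significant source of H+.
Ka1 = x²/(0.0489 − x) = 2.3 × 10^-3
Solving the quadratic: x = (−Ka1 + √(Ka1² + 4·Ka1·C₀))/2 = 9.52 × 10^-3 M
pH = −log(9.52 × 10^-3) = 2.02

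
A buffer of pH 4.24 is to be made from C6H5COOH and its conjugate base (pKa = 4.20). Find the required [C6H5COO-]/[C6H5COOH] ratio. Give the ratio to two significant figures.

ratio = 1.1

pH = pKa + log(r) ⇒ log(r) = 4.24 − 4.20 = +0.04
r = [C6H5COO-]/[C6H5COOH] = 10^(+0.04) = 1.1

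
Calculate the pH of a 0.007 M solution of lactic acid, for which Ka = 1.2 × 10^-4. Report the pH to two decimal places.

pH = 3.07

CH3CH(OH)COOH ⇌ CH3CH(OH)COO- + H+
From the ICE table, Ka = [H+]²/(0.007 − [H+]) = 1.2 × 10^-4.
Here C₀/Ka ≈ 58.3, so the small-[H+] approximation fails. Use the quadratic:
[H+] = [−0.00012 + √(0.00012² + 3.36e-06)]/2 = 8.58 × 10^-4 M
pH = −log(8.58 × 10^-4) = 3.07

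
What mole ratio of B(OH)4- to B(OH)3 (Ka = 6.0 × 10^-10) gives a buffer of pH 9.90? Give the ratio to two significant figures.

ratio = 4.8

pKa = -log(6.0 × 10^-10) = 9.222
pH = pKa + log(r) ⇒ log(r) = 9.90 − 9.222 = +0.678
r = [B(OH)4-]/[B(OH)3] = 10^(+0.678) = 4.76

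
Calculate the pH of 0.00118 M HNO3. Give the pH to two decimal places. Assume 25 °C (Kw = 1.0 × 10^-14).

HNO3 is a strong acid and dissociates completely, so [H+] = 0.00118 M.
pH = -log(0.00118) = 2.93

pH = 2.93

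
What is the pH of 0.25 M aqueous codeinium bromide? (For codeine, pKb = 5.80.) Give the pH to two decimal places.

C18H22NO3+ is the conjugate acid of the weak base C18H21NO3.
Kb = 10^(−5.80) = 1.58 × 10^-6
Ka = Kw/Kb = 1.0×10^-14 / 1.58 × 10^-6 = 6.33 × 10^-9
From the ICE table, Ka = [H+]²/(0.25 − [H+]) = 6.33 × 10^-9.
Since Ka ≪ C₀, [H+] ≈ √(Ka·C₀) = 3.98 × 10^-5 M.
Check: 0.016% ionized — well under 5%, approximation valid.
pH = −log(3.98 × 10^-5) = 4.40

pH = 4.40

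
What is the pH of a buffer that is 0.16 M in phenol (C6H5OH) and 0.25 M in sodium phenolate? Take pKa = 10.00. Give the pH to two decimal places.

pH = pKa + log([A⁻]/[HA]) = 10.00 + log(0.25/0.16)
pH = 10.00 + (+0.194) = 10.19

pH = 10.19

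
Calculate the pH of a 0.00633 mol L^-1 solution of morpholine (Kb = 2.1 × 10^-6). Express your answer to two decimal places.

C4H8ONH + H2O ⇌ C4H8ONH2+ + OH-
From the ICE table, Kb = [OH-]²/(0.00633 − [OH-]) = 2.1 × 10^-6.
Neglecting [OH-] in the denominator: [OH-] = √(2.1 × 10^-6 × 0.00633) = 1.15 × 10^-4 M
pOH = −log(1.15 × 10^-4) = 3.94; pH = 14.00 − 3.94 = 10.06

pH = 10.06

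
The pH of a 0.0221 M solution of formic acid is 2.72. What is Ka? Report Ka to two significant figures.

[H+] = 10^(-2.72) = 1.91 × 10^-3 M
At equilibrium [HA] = 0.0221 − 1.91 × 10^-3 = 2.02 × 10^-2 M
Ka = [H+][A-]/[HA] = (1.91 × 10^-3)² / 2.02 × 10^-2 = 1.8 × 10^-4

Ka = 1.8 × 10^-4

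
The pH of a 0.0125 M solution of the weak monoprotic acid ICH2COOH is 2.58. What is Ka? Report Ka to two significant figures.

[H+] = 10^(-2.58) = 2.63 × 10^-3 M
At equilibrium [HA] = 0.0125 − 2.63 × 10^-3 = 9.87 × 10^-3 M
Ka = [H+][A-]/[HA] = (2.63 × 10^-3)² / 9.87 × 10^-3 = 7.0 × 10^-4

Ka = 7.0 × 10^-4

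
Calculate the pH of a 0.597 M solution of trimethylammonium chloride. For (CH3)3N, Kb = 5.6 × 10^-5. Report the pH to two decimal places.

(CH3)3NH+ is the conjugate acid of the weak base (CH3)3N.
Ka = Kw/Kb = 1.0×10^-14 / 5.6 × 10^-5 = 1.79 × 10^-10
From the ICE table, Ka = [H+]²/(0.597 − [H+]) = 1.79 × 10^-10.
Neglecting [H+] in the denominator: [H+] = √(1.79 × 10^-10 × 0.597) = 1.03 × 10^-5 M
pH = −log(1.03 × 10^-5) = 4.99

pH = 4.99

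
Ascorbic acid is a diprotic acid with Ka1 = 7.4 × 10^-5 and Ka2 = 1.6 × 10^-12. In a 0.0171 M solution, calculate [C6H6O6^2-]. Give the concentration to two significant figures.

1.6 × 10^-12 M

First ionization gives [H+] ≈ [HC6H6O6-] = 1.09 × 10^-3 M.
Second step: Ka2 = [H+][C6H6O6^2-]/[HC6H6O6-] ≈ [C6H6O6^2-] (since [H+] ≈ [HC6H6O6-]).
So [C6H6O6^2-] ≈ Ka2.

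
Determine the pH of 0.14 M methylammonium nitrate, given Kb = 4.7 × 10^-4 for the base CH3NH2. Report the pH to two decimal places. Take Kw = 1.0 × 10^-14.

CH3NH3+ is the conjugate acid of the weak base CH3NH2.
Ka = Kw/Kb = 1.0×10^-14 / 4.7 × 10^-4 = 2.13 × 10^-11
Let x = [H+] at equilibrium. Ka = x²/(0.14 − x).
Neglecting x in the denominator: x = √(2.13 × 10^-11 × 0.14) = 1.73 × 10^-6 M
(x/C₀ = 0.0012% < 5%, so the approximation holds.)
pH = −log[H+] = −log(1.73 × 10^-6) = 5.76

pH = 5.76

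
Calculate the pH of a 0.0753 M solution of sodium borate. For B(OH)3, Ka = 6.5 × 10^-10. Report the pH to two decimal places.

pH = 11.03

B(OH)4- is the conjugate base of the weak acid B(OH)3.
Kb = Kw/Ka = 1.0×10^-14 / 6.5 × 10^-10 = 1.54 × 10^-5
Kb = x²/(0.0753 − x) = 1.54 × 10^-5
Neglecting x in the denominator: x = √(1.54 × 10^-5 × 0.0753) = 1.08 × 10^-3 M
pOH = 2.97, so pH = 14.00 − pOH = 11.03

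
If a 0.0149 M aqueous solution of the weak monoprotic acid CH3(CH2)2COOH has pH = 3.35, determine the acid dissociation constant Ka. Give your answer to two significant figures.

Ka = 1.4 × 10^-5

[H+] = 10^(-3.35) = 4.47 × 10^-4 M
At equilibrium [HA] = 0.0149 − 4.47 × 10^-4 = 1.45 × 10^-2 M
Ka = [H+][A-]/[HA] = (4.47 × 10^-4)² / 1.45 × 10^-2 = 1.4 × 10^-5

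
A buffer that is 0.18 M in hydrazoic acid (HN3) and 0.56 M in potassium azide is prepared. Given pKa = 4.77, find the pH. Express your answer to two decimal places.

Using pH = pKa + log([base]/[acid]) with [base]/[acid] = 0.56/0.18:
pH = 4.77 + (+0.493) = 5.26

pH = 5.26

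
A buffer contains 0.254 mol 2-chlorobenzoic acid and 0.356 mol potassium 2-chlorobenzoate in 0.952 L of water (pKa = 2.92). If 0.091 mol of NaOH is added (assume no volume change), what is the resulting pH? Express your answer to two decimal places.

pH = 3.36

After neutralization: n(ClC6H4COOH) = 0.163 mol, n(ClC6H4COO-) = 0.447 mol.
pH = pKa + log([A⁻]/[HA]) = 2.92 + log(0.447/0.163) = 2.92 +0.438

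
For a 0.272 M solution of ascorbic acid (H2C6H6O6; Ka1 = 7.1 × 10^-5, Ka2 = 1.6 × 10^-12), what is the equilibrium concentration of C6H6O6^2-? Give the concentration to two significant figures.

1.6 × 10^-12 M

First ionization gives [H+] ≈ [HC6H6O6-] = 4.39 × 10^-3 M.
Second step: Ka2 = [H+][C6H6O6^2-]/[HC6H6O6-] ≈ [C6H6O6^2-] (since [H+] ≈ [HC6H6O6-]).
So [C6H6O6^2-] ≈ Ka2.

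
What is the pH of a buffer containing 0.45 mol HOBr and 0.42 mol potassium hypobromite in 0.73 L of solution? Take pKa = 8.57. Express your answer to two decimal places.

Using pH = pKa + log([base]/[acid]) with [base]/[acid] = 0.42/0.45:
pH = 8.57 + (-0.030) = 8.54

pH = 8.54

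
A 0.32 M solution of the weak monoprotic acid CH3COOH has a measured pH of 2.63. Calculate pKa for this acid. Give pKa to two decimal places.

pKa = 4.76

[H+] = 10^(-2.63) = 2.34 × 10^-3 M
At equilibrium [HA] = 0.32 − 2.34 × 10^-3 = 3.18 × 10^-1 M
Ka = [H+][A-]/[HA] = (2.34 × 10^-3)² / 3.18 × 10^-1 = 1.72 × 10^-5
pKa = -log(1.72 × 10^-5) = 4.76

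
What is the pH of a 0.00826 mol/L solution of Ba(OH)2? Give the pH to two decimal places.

Ba(OH)2 is a strong base (each formula unit releases 2 OH-); [OH-] = 0.0165 M.
pOH = -log(0.0165) = 1.78
pH = 14.00 - 1.78 = 12.22

pH = 12.22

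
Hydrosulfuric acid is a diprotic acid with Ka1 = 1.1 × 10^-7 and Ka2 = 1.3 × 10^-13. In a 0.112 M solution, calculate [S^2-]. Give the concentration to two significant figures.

1.3 × 10^-13 M

First ionization gives [H+] ≈ [HS-] = 1.11 × 10^-4 M.
Second step: Ka2 = [H+][S^2-]/[HS-] ≈ [S^2-] (since [H+] ≈ [HS-]).
So [S^2-] ≈ Ka2.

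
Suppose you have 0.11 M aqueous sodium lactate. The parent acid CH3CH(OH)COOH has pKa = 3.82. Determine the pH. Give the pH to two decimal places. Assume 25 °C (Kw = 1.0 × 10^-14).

CH3CH(OH)COO- is the conjugate base of the weak acid CH3CH(OH)COOH.
Ka = 10^(−3.82) = 1.51 × 10^-4
Kb = Kw/Ka = 1.0×10^-14 / 1.51 × 10^-4 = 6.62 × 10^-11
Kb = x²/(0.11 − x) = 6.62 × 10^-11
Assume x ≪ 0.11: x ≈ √(6.62 × 10^-11 × 0.11) = 2.70 × 10^-6 M
pOH = −log(2.70 × 10^-6) = 5.57; pH = 14.00 − 5.57 = 8.43

pH = 8.43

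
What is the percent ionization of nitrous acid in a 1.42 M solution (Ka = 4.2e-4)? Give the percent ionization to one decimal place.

1.7%

HNO2 ⇌ NO2- + H+; let x = [H+] at equilibrium.
x ≈ √(Ka·C₀) = √(4.2 × 10^-4 × 1.42) = 2.44 × 10^-2 M
Fraction ionized = 2.44 × 10^-2 / 1.42 = 0.0172 → 1.7%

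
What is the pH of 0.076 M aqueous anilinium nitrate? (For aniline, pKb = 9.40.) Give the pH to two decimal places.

pH = 2.86

C6H5NH3+ is the conjugate acid of the weak base C6H5NH2.
Kb = 10^(−9.40) = 3.98 × 10^-10
Ka = Kw/Kb = 1.0×10^-14 / 3.98 × 10^-10 = 2.51 × 10^-5
Ka = x²/(0.076 − x) = 2.51 × 10^-5
Since Ka ≪ C₀, x ≈ √(Ka·C₀) = 1.38 × 10^-3 M.
Check: 1.8% ionized — well under 5%, approximation valid.
pH = −log[H+] = −log(1.38 × 10^-3) = 2.86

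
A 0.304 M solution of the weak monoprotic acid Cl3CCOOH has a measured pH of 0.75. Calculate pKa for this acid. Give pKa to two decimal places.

[H+] = 10^(-0.75) = 1.78 × 10^-1 M
At equilibrium [HA] = 0.304 − 1.78 × 10^-1 = 1.26 × 10^-1 M
Ka = [H+][A-]/[HA] = (1.78 × 10^-1)² / 1.26 × 10^-1 = 2.51 × 10^-1
pKa = -log(2.51 × 10^-1) = 0.60

pKa = 0.60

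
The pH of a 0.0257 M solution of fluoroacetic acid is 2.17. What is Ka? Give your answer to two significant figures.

[H+] = 10^(-2.17) = 6.76 × 10^-3 M
At equilibrium [HA] = 0.0257 − 6.76 × 10^-3 = 1.89 × 10^-2 M
Ka = [H+][A-]/[HA] = (6.76 × 10^-3)² / 1.89 × 10^-2 = 2.4 × 10^-3

Ka = 2.4 × 10^-3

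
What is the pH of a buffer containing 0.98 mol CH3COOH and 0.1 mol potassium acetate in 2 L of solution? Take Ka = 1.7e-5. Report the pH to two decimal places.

pKa = −log(1.7 × 10^-5) = 4.770
pH = pKa + log([A⁻]/[HA]) = 4.770 + log(0.1/0.98)
pH = 4.770 + (-0.991) = 3.78

pH = 3.78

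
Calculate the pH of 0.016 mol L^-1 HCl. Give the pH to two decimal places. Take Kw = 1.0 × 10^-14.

pH = 1.80

HCl is a strong acid and dissociates completely, so [H+] = 0.016 M.
pH = -log(0.016) = 1.80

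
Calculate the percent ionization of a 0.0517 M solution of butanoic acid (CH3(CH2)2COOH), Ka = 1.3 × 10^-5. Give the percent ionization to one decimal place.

CH3(CH2)2COOH ⇌ CH3(CH2)2COO- + H+; let x = [H+] at equilibrium.
x ≈ √(Ka·C₀) = √(1.3 × 10^-5 × 0.0517) = 8.20 × 10^-4 M
% ionization = x/C₀ × 100% = 8.20 × 10^-4/0.0517 × 100% = 1.6%

1.6%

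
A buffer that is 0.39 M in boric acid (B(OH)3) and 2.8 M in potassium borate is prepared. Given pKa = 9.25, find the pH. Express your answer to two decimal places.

pH = 10.11

Using pH = pKa + log([base]/[acid]) with [base]/[acid] = 2.8/0.39:
pH = 9.25 + (+0.856) = 10.11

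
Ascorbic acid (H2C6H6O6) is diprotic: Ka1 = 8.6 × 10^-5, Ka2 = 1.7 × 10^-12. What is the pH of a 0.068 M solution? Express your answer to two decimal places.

pH = 2.62

Ka1 ≫ Ka2, so treat the first dissociation as the only significant source of H+.
Ka1 = x²/(0.068 − x) = 8.6 × 10^-5
x ≈ √(8.6 × 10^-5 × 0.068) = 2.42 × 10^-3 M
pH = −log(2.42 × 10^-3) = 2.62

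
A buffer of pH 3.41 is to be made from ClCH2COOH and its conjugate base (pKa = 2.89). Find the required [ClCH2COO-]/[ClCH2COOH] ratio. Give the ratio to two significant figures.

pH = pKa + log(r) ⇒ log(r) = 3.41 − 2.89 = +0.52
r = [ClCH2COO-]/[ClCH2COOH] = 10^(+0.52) = 3.31

ratio = 3.3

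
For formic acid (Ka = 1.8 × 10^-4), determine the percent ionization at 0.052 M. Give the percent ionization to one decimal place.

5.7%

HCOOH ⇌ HCOO- + H+; let x = [H+] at equilibrium.
Solve x² + 0.00018x − 9.36e-06 = 0 → x = 2.97 × 10^-3 M
Fraction ionized = 2.97 × 10^-3 / 0.052 = 0.0571 → 5.7%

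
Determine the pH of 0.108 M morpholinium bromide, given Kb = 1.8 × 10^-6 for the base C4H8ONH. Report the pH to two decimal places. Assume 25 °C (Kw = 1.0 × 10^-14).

C4H8ONH2+ is the conjugate acid of the weak base C4H8ONH.
Ka = Kw/Kb = 1.0×10^-14 / 1.8 × 10^-6 = 5.56 × 10^-9
From the ICE table, Ka = [H+]²/(0.108 − [H+]) = 5.56 × 10^-9.
Neglecting [H+] in the denominator: [H+] = √(5.56 × 10^-9 × 0.108) = 2.45 × 10^-5 M
pH = −log[H+] = −log(2.45 × 10^-5) = 4.61

pH = 4.61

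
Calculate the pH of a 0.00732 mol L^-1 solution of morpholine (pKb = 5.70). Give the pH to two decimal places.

pH = 10.08

C4H8ONH + H2O ⇌ C4H8ONH2+ + OH-
Kb = 10^(−5.70) = 2.00 × 10^-6
Kb = [OH-]²/(0.00732 − [OH-]) = 2.00 × 10^-6
Assume [OH-] ≪ 0.00732: [OH-] ≈ √(2.00 × 10^-6 × 0.00732) = 1.21 × 10^-4 M
pOH = −log(1.21 × 10^-4) = 3.92; pH = 14.00 − 3.92 = 10.08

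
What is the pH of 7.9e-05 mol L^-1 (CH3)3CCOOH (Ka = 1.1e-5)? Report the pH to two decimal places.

pH = 4.61

(CH3)3CCOOH ⇌ (CH3)3CCOO- + H+
From the ICE table, Ka = [H+]²/(7.9e-05 − [H+]) = 1.1 × 10^-5.
The 5% rule fails; solving [H+]² + Ka·[H+] − Ka·C₀ = 0 exactly:
[H+] = (−Ka + √(Ka² + 4·Ka·C₀))/2 = 2.45 × 10^-5 M
pH = −log[H+] = −log(2.45 × 10^-5) = 4.61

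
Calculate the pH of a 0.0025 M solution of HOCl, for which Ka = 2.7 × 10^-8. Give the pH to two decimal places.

HOCl ⇌ OCl- + H+
Ka = x²/(0.0025 − x) = 2.7 × 10^-8
Assume x ≪ 0.0025: x ≈ √(2.7 × 10^-8 × 0.0025) = 8.22 × 10^-6 M
pH = −log[H+] = −log(8.22 × 10^-6) = 5.09

pH = 5.09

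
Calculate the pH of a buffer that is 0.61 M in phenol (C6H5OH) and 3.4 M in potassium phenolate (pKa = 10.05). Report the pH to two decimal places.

pH = 10.80

Using pH = pKa + log([base]/[acid]) with [base]/[acid] = 3.4/0.61:
pH = 10.05 + (+0.746) = 10.80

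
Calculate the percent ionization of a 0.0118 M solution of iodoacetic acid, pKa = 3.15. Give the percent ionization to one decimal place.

ICH2COOH ⇌ ICH2COO- + H+; let x = [H+] at equilibrium.
Ka = 10^(−3.15) = 7.08 × 10^-4
Solve x² + 0.000708x − 8.35e-06 = 0 → x = 2.56 × 10^-3 M
Fraction ionized = 2.56 × 10^-3 / 0.0118 = 0.2169 → 21.7%

21.7%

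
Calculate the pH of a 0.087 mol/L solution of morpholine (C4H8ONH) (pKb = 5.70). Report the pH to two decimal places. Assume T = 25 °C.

pH = 10.62

C4H8ONH + H2O ⇌ C4H8ONH2+ + OH-
Kb = 10^(−5.70) = 2.00 × 10^-6
From the ICE table, Kb = [OH-]²/(0.087 − [OH-]) = 2.00 × 10^-6.
Assume [OH-] ≪ 0.087: [OH-] ≈ √(2.00 × 10^-6 × 0.087) = 4.17 × 10^-4 M
([OH-]/C₀ = 0.48% < 5%, so the approximation holds.)
pOH = 3.38, so pH = 14.00 − pOH = 10.62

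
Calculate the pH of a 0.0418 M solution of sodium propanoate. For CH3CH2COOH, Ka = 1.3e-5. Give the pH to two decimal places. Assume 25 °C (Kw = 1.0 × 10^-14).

CH3CH2COO- is the conjugate base of the weak acid CH3CH2COOH.
Kb = Kw/Ka = 1.0×10^-14 / 1.3 × 10^-5 = 7.69 × 10^-10
From the ICE table, Kb = [OH-]²/(0.0418 − [OH-]) = 7.69 × 10^-10.
Assume [OH-] ≪ 0.0418: [OH-] ≈ √(7.69 × 10^-10 × 0.0418) = 5.67 × 10^-6 M
Check: 0.014% ionized — well under 5%, approximation valid.
pOH = 5.25, so pH = 14.00 − pOH = 8.75

pH = 8.75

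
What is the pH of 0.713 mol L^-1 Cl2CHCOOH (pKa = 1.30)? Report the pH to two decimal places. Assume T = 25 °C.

pH = 0.78

Cl2CHCOOH ⇌ Cl2CHCOO- + H+
Ka = 10^(−1.30) = 5.01 × 10^-2
Ka = [H+]²/(0.713 − [H+]) = 5.01 × 10^-2
[H+] is not negligible relative to C₀; solve [H+]² + 0.0501·[H+] − 0.0357 = 0.
[H+] = [−0.0501 + √(0.0501² + 0.143)]/2 = 1.66 × 10^-1 M
pH = −log(1.66 × 10^-1) = 0.78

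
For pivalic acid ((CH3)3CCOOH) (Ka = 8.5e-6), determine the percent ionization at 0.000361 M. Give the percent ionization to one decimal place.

(CH3)3CCOOH ⇌ (CH3)3CCOO- + H+; let x = [H+] at equilibrium.
Solve x² + 8.5e-06x − 3.07e-09 = 0 → x = 5.13 × 10^-5 M
Fraction ionized = 5.13 × 10^-5 / 0.000361 = 0.1421 → 14.2%

14.2%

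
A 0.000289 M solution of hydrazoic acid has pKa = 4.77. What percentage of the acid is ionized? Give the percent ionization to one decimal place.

HN3 ⇌ N3- + H+; let x = [H+] at equilibrium.
Ka = 10^(−4.77) = 1.70 × 10^-5
Solve x² + 1.7e-05x − 4.91e-09 = 0 → x = 6.21 × 10^-5 M
Fraction ionized = 6.21 × 10^-5 / 0.000289 = 0.2149 → 21.5%

21.5%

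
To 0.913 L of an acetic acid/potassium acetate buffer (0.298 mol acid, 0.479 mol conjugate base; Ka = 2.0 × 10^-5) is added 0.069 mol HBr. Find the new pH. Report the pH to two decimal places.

Added H+ converts CH3COO- to CH3COOH: CH3COOH → 0.367 mol, CH3COO- → 0.41 mol.
pKa = −log(2.0 × 10^-5) = 4.699
pH = pKa + log(n_CH3COO-/n_CH3COOH) = 4.699 + log(0.41/0.367) = 4.699 + (+0.048)

pH = 4.75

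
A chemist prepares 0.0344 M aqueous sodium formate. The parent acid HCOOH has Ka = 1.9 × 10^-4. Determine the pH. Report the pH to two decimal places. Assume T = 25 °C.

pH = 8.13

HCOO- is the conjugate base of the weak acid HCOOH.
Kb = Kw/Ka = 1.0×10^-14 / 1.9 × 10^-4 = 5.26 × 10^-11
From the ICE table, Kb = x²/(0.0344 − x) = 5.26 × 10^-11.
Since Kb ≪ C₀, x ≈ √(Kb·C₀) = 1.35 × 10^-6 M.
Check: 0.0039% ionized — well under 5%, approximation valid.
pOH = −log(1.35 × 10^-6) = 5.87; pH = 14.00 − 5.87 = 8.13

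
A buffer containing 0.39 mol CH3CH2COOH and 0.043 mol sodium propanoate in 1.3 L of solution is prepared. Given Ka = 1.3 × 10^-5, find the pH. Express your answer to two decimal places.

pKa = −log(1.3 × 10^-5) = 4.886
Using pH = pKa + log([base]/[acid]) with [base]/[acid] = 0.043/0.39:
pH = 4.886 + (-0.958) = 3.93

pH = 3.93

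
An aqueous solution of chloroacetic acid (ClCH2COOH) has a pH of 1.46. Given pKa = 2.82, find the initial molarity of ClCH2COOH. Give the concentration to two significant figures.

C₀ = 8.3 × 10^-1 M

[H+] = 10^(-1.46) = 3.47 × 10^-2 M = x
Ka = 10^(−2.82) = 1.51 × 10^-3
Ka = x²/(C₀ − x) ⇒ C₀ = x + x²/Ka
C₀ = 3.47 × 10^-2 + (3.47 × 10^-2)²/(1.51 × 10^-3) = 8.32 × 10^-1 M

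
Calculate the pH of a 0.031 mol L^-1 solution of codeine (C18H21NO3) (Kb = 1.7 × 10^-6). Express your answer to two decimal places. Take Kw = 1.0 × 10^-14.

C18H21NO3 + H2O ⇌ C18H22NO3+ + OH-
Kb = x²/(0.031 − x) = 1.7 × 10^-6
Since Kb ≪ C₀, x ≈ √(Kb·C₀) = 2.30 × 10^-4 M.
Check: 0.74% ionized — well under 5%, approximation valid.
pOH = 3.64, so pH = 14.00 − pOH = 10.36

pH = 10.36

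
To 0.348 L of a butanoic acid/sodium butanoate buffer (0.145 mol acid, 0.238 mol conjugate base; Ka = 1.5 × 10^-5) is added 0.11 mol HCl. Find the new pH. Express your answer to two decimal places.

Added H+ converts CH3(CH2)2COO- to CH3(CH2)2COOH: CH3(CH2)2COOH → 0.255 mol, CH3(CH2)2COO- → 0.128 mol.
pKa = −log(1.5 × 10^-5) = 4.824
pH = pKa + log([A⁻]/[HA]) = 4.824 + log(0.128/0.255) = 4.824 -0.299

pH = 4.52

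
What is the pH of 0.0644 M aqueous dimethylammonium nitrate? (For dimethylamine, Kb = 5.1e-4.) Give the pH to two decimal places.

(CH3)2NH2+ is the conjugate acid of the weak base (CH3)2NH.
Ka = Kw/Kb = 1.0×10^-14 / 5.1 × 10^-4 = 1.96 × 10^-11
From the ICE table, Ka = [H+]²/(0.0644 − [H+]) = 1.96 × 10^-11.
Neglecting [H+] in the denominator: [H+] = √(1.96 × 10^-11 × 0.0644) = 1.12 × 10^-6 M
([H+]/C₀ = 0.0017% < 5%, so the approximation holds.)
pH = −log(1.12 × 10^-6) = 5.95

pH = 5.95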